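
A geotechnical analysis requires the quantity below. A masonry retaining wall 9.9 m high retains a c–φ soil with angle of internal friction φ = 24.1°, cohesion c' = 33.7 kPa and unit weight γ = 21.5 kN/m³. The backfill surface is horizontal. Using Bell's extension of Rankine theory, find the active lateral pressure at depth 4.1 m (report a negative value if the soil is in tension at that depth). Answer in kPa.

K_a = (1 − sin φ)/(1 + sin φ) = 0.4201.
σ_a = K_a γ z − 2c√K_a = 0.4201×21.5×4.1 − 2×33.7×0.6482 = -6.653 kPa.

-6.65 kPa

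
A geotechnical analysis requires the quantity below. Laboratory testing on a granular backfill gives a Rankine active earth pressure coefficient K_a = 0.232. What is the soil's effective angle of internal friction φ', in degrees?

38.6°

K_a = tan²(45° − φ/2) ⇒ 45° − φ/2 = arctan(√0.232) = 25.72°.
φ = 2(45° − 25.72°) = 38.56°.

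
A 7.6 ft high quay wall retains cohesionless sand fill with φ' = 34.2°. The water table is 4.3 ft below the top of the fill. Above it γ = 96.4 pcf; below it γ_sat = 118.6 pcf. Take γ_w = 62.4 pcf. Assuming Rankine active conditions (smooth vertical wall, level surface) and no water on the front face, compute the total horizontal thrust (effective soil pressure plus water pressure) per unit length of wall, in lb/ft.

K_a = tan²(45° − φ/2) = 0.2803.
γ' = 118.6 − 62.4 = 56.20 pcf. Depth below WT = 3.3 ft.
σ'_h at WT = K_a γ d_w = 116.2 psf; at base = 116.2 + K_a γ' × 3.3 = 168.2 psf.
P₁ (0–4.3 ft) = ½×116.2×4.3 = 249.8. P₂ (4.3–7.6 ft) = ½(116.2+168.2)×3.3 = 469.3.
P_w = ½ γ_w h₂² = 0.5×62.4×3.3² = 339.8. Total = 249.8+469.3+339.8 = 1059 lb/ft.

1060 lb/ft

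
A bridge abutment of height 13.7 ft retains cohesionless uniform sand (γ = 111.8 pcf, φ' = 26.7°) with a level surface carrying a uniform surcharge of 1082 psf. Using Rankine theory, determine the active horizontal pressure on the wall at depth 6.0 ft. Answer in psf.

666 psf

K_a = (1 − sin φ)/(1 + sin φ) = 0.3800.
σ_v = γz + q = 111.8 × 6.0 + 1082 = 1753 psf.
σ_h = K_a σ_v = 0.3800 × 1753 = 666.0 psf.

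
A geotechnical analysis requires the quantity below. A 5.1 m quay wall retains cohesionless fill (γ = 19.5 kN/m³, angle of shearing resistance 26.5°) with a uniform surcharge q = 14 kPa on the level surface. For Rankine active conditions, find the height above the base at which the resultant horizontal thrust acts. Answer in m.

1.89 m

K_a = 0.3829.
Triangular part P₁ = ½K_aγH² = 97.11 at H/3 = 1.700 m; rectangular part P₂ = K_a q H = 27.34 at H/2 = 2.550 m.
ȳ = (P₁·1.700 + P₂·2.550)/(P₁+P₂) = 1.887 m.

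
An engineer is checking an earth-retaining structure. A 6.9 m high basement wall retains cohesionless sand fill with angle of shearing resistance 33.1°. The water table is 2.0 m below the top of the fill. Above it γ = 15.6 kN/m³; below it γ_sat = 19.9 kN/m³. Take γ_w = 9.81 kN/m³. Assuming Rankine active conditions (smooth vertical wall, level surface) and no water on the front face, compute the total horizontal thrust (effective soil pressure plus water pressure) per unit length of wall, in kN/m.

K_a = tan²(45° − φ/2) = 0.2936.
γ' = 19.9 − 9.81 = 10.09 kN/m³. Depth below WT = 4.9 m.
σ'_h at WT = K_a γ d_w = 9.160 kPa; at base = 9.160 + K_a γ' × 4.9 = 23.67 kPa.
P₁ (0–2.0 m) = ½×9.160×2.0 = 9.160. P₂ (2.0–6.9 m) = ½(9.160+23.67)×4.9 = 80.44.
P_w = ½ γ_w h₂² = 0.5×9.81×4.9² = 117.8. Total = 9.160+80.44+117.8 = 207.4 kN/m.

207 kN/m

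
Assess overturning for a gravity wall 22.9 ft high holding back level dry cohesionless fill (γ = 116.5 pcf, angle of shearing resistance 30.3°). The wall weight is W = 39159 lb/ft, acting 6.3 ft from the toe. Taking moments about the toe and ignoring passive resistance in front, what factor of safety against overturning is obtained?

K_a = tan²(45° − 30.3°/2) = 0.3293.
P_a = ½K_aγH² = 0.5×0.3293×116.5×22.9² = 10060 lb/ft, acting at H/3 = 7.633 ft above the base.
Overturning moment M_o = P_a × H/3 = 10060 × 7.633 = 76790.
Resisting moment M_r = W × 6.3 = 39159 × 6.3 = 246700.
FS_overturning = M_r/M_o = 246700/76790 = 3.213.

3.21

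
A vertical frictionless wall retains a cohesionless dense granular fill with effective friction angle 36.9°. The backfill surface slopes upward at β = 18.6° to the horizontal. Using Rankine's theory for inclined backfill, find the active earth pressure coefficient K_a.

0.286

K_a = cos β · (cos β − √(cos²β − cos²φ)) / (cos β + √(cos²β − cos²φ)).
cos β = 0.9478, cos φ = 0.7997, √(cos²β − cos²φ) = 0.5087.
K_a = 0.9478 × (0.9478 − 0.5087)/(0.9478 + 0.5087) = 0.2857.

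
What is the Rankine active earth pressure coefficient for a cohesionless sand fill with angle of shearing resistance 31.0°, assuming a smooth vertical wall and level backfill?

0.320

K_a = (1 − sin φ)/(1 + sin φ) = (1 − sin 31.0°)/(1 + sin 31.0°) = 0.3201.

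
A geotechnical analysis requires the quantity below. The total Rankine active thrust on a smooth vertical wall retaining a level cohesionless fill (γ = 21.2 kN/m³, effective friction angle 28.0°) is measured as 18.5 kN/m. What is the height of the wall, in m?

2.20 m

K_a = 0.3610. P_a = ½ K_a γ H² ⇒ H = √(2P_a/(K_a γ)).
H = √(2×18.5/(0.3610×21.2)) = 2.199 m.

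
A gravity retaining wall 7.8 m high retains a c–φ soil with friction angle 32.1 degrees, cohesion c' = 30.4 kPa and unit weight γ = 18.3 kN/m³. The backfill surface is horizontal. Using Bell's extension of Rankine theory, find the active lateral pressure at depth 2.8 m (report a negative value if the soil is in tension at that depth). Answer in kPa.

K_a = (1 − sin φ)/(1 + sin φ) = 0.3060.
σ_a = K_a γ z − 2c√K_a = 0.3060×18.3×2.8 − 2×30.4×0.5532 = -17.95 kPa.

-18.0 kPa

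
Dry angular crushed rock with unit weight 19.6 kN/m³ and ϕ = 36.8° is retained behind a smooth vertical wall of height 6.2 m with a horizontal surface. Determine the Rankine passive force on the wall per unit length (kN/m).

1500 kN/m

K_p = tan²(45° + φ/2) = 3.988.
P_p = ½ K_p γ H² = 0.5 × 3.988 × 19.6 × 6.2² = 1502 kN/m.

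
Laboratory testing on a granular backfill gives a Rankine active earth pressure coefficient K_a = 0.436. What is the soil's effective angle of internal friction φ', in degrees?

K_a = tan²(45° − φ/2) ⇒ 45° − φ/2 = arctan(√0.436) = 33.44°.
φ = 2(45° − 33.44°) = 23.13°.

23.1°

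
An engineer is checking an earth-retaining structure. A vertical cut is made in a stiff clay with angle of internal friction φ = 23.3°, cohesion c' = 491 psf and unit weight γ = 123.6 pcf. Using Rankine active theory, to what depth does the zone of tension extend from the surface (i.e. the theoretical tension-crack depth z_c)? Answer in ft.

12.1 ft

K_a = tan²(45° − 23.3°/2) = 0.4331; √K_a = 0.6581.
The active pressure is zero where K_a γ z = 2c√K_a, so z_c = 2c/(γ√K_a) = 2×491/(123.6×0.6581) = 12.07 ft.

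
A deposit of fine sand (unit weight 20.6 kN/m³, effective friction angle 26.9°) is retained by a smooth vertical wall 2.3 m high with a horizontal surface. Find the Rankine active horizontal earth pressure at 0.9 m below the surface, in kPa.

6.99 kPa

K_a = (1 − sin φ)/(1 + sin φ) = 0.3770.
σ_h = K_a γ z = 0.3770 × 20.6 × 0.9 = 6.990 kPa.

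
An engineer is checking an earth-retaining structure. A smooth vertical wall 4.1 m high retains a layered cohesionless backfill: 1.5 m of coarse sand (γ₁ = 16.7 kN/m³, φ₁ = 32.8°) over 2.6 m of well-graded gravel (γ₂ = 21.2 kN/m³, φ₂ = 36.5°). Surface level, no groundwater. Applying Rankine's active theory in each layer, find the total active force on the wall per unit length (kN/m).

K_a1 = tan²(45°−32.8°/2) = 0.2973; K_a2 = tan²(45°−36.5°/2) = 0.2541.
Layer 1: σ at base = K_a1 γ₁ h₁ = 7.446 kPa; P₁ = ½×7.446×1.5 = 5.585.
Layer 2: σ_v at top = γ₁h₁ = 25.05; σ_h top = K_a2×25.05 = 6.364; σ_h base = K_a2×(25.05+21.2×2.6) = 20.37.
P₂ = ½(6.364+20.37)×2.6 = 34.75. Total P_a = 5.585+34.75 = 40.34 kN/m.

40.3 kN/m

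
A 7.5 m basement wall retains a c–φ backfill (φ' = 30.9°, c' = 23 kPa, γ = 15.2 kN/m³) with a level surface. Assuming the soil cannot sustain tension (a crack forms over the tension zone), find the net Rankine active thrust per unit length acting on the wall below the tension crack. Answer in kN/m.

K_a = 0.3214; √K_a = 0.5669.
Tension-crack depth z_c = 2c/(γ√K_a) = 2×23/(15.2×0.5669) = 5.338 m.
σ_a at base = K_a γ H − 2c√K_a = 0.3214×15.2×7.5 − 2×23×0.5669 = 10.56 kPa.
P_a = ½ × 10.56 × (H − z_c) = 0.5×10.56×2.162 = 11.42 kN/m.

11.4 kN/m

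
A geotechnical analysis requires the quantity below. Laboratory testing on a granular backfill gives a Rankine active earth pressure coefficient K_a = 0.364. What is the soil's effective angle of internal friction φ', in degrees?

27.8°

K_a = tan²(45° − φ/2) ⇒ 45° − φ/2 = arctan(√0.364) = 31.10°.
φ = 2(45° − 31.10°) = 27.79°.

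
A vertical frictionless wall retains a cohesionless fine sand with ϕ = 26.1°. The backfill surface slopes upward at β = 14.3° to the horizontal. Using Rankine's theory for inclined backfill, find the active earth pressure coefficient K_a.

K_a = cos β · (cos β − √(cos²β − cos²φ)) / (cos β + √(cos²β − cos²φ)).
cos β = 0.9690, cos φ = 0.8980, √(cos²β − cos²φ) = 0.3641.
K_a = 0.9690 × (0.9690 − 0.3641)/(0.9690 + 0.3641) = 0.4397.

0.440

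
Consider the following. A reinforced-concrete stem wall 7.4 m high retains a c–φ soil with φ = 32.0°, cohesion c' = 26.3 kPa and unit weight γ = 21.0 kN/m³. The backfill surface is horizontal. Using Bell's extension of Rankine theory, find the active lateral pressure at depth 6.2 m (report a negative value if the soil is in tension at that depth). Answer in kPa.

K_a = (1 − sin φ)/(1 + sin φ) = 0.3073.
σ_a = K_a γ z − 2c√K_a = 0.3073×21.0×6.2 − 2×26.3×0.5543 = 10.85 kPa.

10.8 kPa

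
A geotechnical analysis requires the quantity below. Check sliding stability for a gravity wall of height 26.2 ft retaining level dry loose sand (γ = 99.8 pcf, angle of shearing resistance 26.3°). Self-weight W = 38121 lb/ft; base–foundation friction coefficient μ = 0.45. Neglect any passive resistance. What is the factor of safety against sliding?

1.30

K_a = tan²(45° − 26.3°/2) = 0.3859.
P_a = ½K_aγH² = 0.5×0.3859×99.8×26.2² = 13220 lb/ft, acting at H/3 = 8.733 ft above the base.
FS_sliding = μW / P_a = 0.45×38121 / 13220 = 1.298.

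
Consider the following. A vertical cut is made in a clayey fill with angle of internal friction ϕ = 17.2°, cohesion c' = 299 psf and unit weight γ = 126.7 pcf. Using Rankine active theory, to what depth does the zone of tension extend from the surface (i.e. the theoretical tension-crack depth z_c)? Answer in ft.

6.40 ft

K_a = tan²(45° − 17.2°/2) = 0.5436; √K_a = 0.7373.
The active pressure is zero where K_a γ z = 2c√K_a, so z_c = 2c/(γ√K_a) = 2×299/(126.7×0.7373) = 6.402 ft.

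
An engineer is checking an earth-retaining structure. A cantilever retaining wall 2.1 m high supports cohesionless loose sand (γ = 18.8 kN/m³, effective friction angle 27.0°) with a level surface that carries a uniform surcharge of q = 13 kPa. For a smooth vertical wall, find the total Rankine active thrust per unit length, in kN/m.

K_a = tan²(45° − φ/2) = 0.3755.
Soil triangle: ½ K_a γ H² = 0.5×0.3755×18.8×2.1² = 15.57 kN/m.
Surcharge rectangle: K_a q H = 0.3755×13×2.1 = 10.25 kN/m.
Total = 15.57 + 10.25 = 25.82 kN/m.

25.8 kN/m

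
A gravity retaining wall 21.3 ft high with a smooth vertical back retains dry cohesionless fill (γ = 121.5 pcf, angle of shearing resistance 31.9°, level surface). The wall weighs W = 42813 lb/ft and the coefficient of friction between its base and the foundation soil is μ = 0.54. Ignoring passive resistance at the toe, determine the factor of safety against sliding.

K_a = tan²(45° − 31.9°/2) = 0.3085.
P_a = ½K_aγH² = 0.5×0.3085×121.5×21.3² = 8503 lb/ft, acting at H/3 = 7.100 ft above the base.
FS_sliding = μW / P_a = 0.54×42813 / 8503 = 2.719.

2.72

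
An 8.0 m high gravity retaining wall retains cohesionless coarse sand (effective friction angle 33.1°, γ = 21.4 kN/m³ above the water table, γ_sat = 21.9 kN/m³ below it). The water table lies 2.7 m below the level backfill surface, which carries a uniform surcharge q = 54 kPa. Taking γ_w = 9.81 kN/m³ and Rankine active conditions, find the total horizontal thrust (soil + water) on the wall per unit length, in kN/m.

K_a = tan²(45° − φ/2) = 0.2936.
γ' = 21.9 − 9.81 = 12.09 kN/m³. h₂ = H − d_w = 5.3 m.
σ'_h: at surface K_a·q = 15.85; at WT K_a(q+γd_w) = 32.82; at base K_a(q+γd_w+γ'h₂) = 51.63 kPa.
P₁ = ½(15.85+32.82)×2.7 = 65.70; P₂ = ½(32.82+51.63)×5.3 = 223.8; P_w = ½γ_w h₂² = 137.8.
Total = 65.70+223.8+137.8 = 427.3 kN/m.

427 kN/m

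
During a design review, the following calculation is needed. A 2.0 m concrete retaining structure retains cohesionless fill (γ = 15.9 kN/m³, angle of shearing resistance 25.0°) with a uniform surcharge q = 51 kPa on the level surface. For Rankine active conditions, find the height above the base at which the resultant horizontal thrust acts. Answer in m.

0.921 m

K_a = 0.4059.
Triangular part P₁ = ½K_aγH² = 12.91 at H/3 = 0.6667 m; rectangular part P₂ = K_a q H = 41.40 at H/2 = 1.000 m.
ȳ = (P₁·0.6667 + P₂·1.000)/(P₁+P₂) = 0.9208 m.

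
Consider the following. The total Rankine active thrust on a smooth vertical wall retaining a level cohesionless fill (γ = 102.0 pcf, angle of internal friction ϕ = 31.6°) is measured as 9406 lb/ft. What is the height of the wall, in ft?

24.3 ft

K_a = 0.3123. P_a = ½ K_a γ H² ⇒ H = √(2P_a/(K_a γ)).
H = √(2×9406/(0.3123×102.0)) = 24.30 ft.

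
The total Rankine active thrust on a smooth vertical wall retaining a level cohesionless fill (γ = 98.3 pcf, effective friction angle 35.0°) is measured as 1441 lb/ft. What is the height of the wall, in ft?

10.4 ft

K_a = 0.2710. P_a = ½ K_a γ H² ⇒ H = √(2P_a/(K_a γ)).
H = √(2×1441/(0.2710×98.3)) = 10.40 ft.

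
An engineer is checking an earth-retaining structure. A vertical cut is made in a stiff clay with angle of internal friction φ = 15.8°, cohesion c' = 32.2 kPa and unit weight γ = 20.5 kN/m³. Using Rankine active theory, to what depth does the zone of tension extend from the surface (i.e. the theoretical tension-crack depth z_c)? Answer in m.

4.15 m

K_a = tan²(45° − 15.8°/2) = 0.5720; √K_a = 0.7563.
The active pressure is zero where K_a γ z = 2c√K_a, so z_c = 2c/(γ√K_a) = 2×32.2/(20.5×0.7563) = 4.154 m.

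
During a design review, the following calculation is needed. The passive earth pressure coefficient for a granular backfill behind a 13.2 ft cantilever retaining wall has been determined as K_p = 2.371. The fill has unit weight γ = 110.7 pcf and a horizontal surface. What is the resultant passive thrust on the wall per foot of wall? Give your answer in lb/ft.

22900 lb/ft

P = ½ K_p γ H² = 0.5 × 2.371 × 110.7 × 13.2² = 22870 lb/ft.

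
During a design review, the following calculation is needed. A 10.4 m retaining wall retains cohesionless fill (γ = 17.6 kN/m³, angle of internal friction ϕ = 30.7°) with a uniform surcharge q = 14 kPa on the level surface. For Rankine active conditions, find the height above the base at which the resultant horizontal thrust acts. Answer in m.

K_a = 0.3240.
Triangular part P₁ = ½K_aγH² = 308.4 at H/3 = 3.467 m; rectangular part P₂ = K_a q H = 47.18 at H/2 = 5.200 m.
ȳ = (P₁·3.467 + P₂·5.200)/(P₁+P₂) = 3.697 m.

3.70 m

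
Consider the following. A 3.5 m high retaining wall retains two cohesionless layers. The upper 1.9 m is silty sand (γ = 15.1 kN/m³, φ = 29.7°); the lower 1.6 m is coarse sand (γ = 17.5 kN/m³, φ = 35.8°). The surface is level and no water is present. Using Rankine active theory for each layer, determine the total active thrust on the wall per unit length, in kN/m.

27.1 kN/m

K_a1 = tan²(45°−29.7°/2) = 0.3374; K_a2 = tan²(45°−35.8°/2) = 0.2619.
Layer 1: σ at base = K_a1 γ₁ h₁ = 9.679 kPa; P₁ = ½×9.679×1.9 = 9.196.
Layer 2: σ_v at top = γ₁h₁ = 28.69; σ_h top = K_a2×28.69 = 7.513; σ_h base = K_a2×(28.69+17.5×1.6) = 14.85.
P₂ = ½(7.513+14.85)×1.6 = 17.89. Total P_a = 9.196+17.89 = 27.08 kN/m.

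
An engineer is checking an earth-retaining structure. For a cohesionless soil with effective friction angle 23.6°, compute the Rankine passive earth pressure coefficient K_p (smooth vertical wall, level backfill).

2.34

K_p = (1 + sin φ)/(1 − sin φ) = tan²(45° + 23.6°/2) = 2.335.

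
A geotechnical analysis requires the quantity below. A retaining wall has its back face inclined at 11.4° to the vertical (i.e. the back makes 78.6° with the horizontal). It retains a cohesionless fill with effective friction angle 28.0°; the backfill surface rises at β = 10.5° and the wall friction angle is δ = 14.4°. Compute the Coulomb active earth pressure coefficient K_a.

K_a = sin²(α+φ) / [sin²α · sin(α−δ) · (1 + √{sin(φ+δ)sin(φ−β) / (sin(α−δ)sin(α+β))})²].
With α = 78.6°, φ = 28.0°, δ = 14.4°, β = 10.5°: K_a = 0.4882.

0.488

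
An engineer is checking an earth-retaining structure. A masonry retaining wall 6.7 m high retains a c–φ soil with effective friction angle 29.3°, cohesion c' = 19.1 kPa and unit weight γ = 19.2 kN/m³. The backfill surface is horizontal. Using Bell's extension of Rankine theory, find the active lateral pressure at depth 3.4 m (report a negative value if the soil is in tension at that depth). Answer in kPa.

K_a = (1 − sin φ)/(1 + sin φ) = 0.3428.
σ_a = K_a γ z − 2c√K_a = 0.3428×19.2×3.4 − 2×19.1×0.5855 = 0.01347 kPa.

0.0135 kPa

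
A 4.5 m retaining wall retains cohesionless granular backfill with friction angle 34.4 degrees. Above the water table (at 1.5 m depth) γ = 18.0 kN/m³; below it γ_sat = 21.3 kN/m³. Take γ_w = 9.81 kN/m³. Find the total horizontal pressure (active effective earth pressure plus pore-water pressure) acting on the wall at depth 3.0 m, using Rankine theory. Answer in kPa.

27.0 kPa

K_a = (1 − sin φ)/(1 + sin φ) = 0.2780.
γ' = 21.3 − 9.81 = 11.49 kN/m³.
Effective vertical stress at 3.0 m: σ'_v = 18.0×1.5 + 11.49×1.50 = 44.23 kPa.
σ'_h = K_a σ'_v = 0.2780 × 44.23 = 12.30 kPa; u = γ_w × 1.50 = 14.71 kPa.
Total σ_h = 12.30 + 14.71 = 27.01 kPa.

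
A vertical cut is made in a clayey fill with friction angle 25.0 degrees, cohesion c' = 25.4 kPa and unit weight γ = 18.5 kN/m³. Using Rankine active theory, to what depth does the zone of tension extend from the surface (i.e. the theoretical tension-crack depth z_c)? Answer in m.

4.31 m

K_a = tan²(45° − 25.0°/2) = 0.4059; √K_a = 0.6371.
The active pressure is zero where K_a γ z = 2c√K_a, so z_c = 2c/(γ√K_a) = 2×25.4/(18.5×0.6371) = 4.310 m.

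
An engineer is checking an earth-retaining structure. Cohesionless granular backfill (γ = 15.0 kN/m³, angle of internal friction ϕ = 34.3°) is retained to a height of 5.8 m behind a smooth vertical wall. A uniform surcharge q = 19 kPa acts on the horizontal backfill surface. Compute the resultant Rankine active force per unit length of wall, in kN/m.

K_a = tan²(45° − φ/2) = 0.2792.
Soil triangle: ½ K_a γ H² = 0.5×0.2792×15.0×5.8² = 70.43 kN/m.
Surcharge rectangle: K_a q H = 0.2792×19×5.8 = 30.76 kN/m.
Total = 70.43 + 30.76 = 101.2 kN/m.

101 kN/m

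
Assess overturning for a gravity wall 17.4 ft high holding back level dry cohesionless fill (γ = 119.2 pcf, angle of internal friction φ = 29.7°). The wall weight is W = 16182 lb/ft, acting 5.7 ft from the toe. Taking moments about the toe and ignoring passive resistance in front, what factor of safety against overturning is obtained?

2.61

K_a = tan²(45° − 29.7°/2) = 0.3374.
P_a = ½K_aγH² = 0.5×0.3374×119.2×17.4² = 6088 lb/ft, acting at H/3 = 5.800 ft above the base.
Overturning moment M_o = P_a × H/3 = 6088 × 5.800 = 35310.
Resisting moment M_r = W × 5.7 = 16182 × 5.7 = 92240.
FS_overturning = M_r/M_o = 92240/35310 = 2.612.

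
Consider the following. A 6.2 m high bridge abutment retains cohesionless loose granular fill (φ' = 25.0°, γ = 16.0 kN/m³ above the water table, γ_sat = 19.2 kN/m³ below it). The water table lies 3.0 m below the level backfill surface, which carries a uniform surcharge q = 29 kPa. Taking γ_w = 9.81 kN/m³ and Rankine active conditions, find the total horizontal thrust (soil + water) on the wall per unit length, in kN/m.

234 kN/m

K_a = tan²(45° − φ/2) = 0.4059.
γ' = 19.2 − 9.81 = 9.390 kN/m³. h₂ = H − d_w = 3.2 m.
σ'_h: at surface K_a·q = 11.77; at WT K_a(q+γd_w) = 31.25; at base K_a(q+γd_w+γ'h₂) = 43.45 kPa.
P₁ = ½(11.77+31.25)×3.0 = 64.53; P₂ = ½(31.25+43.45)×3.2 = 119.5; P_w = ½γ_w h₂² = 50.23.
Total = 64.53+119.5+50.23 = 234.3 kN/m.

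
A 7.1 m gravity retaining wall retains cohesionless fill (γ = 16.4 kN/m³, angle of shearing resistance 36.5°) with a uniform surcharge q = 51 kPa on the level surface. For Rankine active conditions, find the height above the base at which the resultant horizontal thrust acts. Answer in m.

2.92 m

K_a = 0.2541.
Triangular part P₁ = ½K_aγH² = 105.0 at H/3 = 2.367 m; rectangular part P₂ = K_a q H = 91.99 at H/2 = 3.550 m.
ȳ = (P₁·2.367 + P₂·3.550)/(P₁+P₂) = 2.919 m.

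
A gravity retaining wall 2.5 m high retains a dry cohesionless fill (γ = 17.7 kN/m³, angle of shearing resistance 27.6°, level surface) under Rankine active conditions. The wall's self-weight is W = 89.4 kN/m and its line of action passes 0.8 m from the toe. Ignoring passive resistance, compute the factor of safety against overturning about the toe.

K_a = tan²(45° − 27.6°/2) = 0.3668.
P_a = ½K_aγH² = 0.5×0.3668×17.7×2.5² = 20.29 kN/m, acting at H/3 = 0.8333 m above the base.
Overturning moment M_o = P_a × H/3 = 20.29 × 0.8333 = 16.91.
Resisting moment M_r = W × 0.8 = 89.4 × 0.8 = 71.52.
FS_overturning = M_r/M_o = 71.52/16.91 = 4.230.

4.23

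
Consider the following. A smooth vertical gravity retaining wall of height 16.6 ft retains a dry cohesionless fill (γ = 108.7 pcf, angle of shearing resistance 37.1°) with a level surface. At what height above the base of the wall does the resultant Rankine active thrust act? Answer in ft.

5.53 ft

K_a = 0.2475.
The pressure distribution is triangular, so the resultant acts at H/3 above the base = 16.6/3 = 5.533 ft.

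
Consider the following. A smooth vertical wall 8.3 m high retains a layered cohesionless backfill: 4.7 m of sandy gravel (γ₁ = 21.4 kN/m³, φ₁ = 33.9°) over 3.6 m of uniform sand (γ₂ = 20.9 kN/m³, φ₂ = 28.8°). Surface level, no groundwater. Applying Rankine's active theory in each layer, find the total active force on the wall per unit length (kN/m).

241 kN/m

K_a1 = tan²(45°−33.9°/2) = 0.2839; K_a2 = tan²(45°−28.8°/2) = 0.3498.
Layer 1: σ at base = K_a1 γ₁ h₁ = 28.56 kPa; P₁ = ½×28.56×4.7 = 67.11.
Layer 2: σ_v at top = γ₁h₁ = 100.6; σ_h top = K_a2×100.6 = 35.18; σ_h base = K_a2×(100.6+20.9×3.6) = 61.49.
P₂ = ½(35.18+61.49)×3.6 = 174.0. Total P_a = 67.11+174.0 = 241.1 kN/m.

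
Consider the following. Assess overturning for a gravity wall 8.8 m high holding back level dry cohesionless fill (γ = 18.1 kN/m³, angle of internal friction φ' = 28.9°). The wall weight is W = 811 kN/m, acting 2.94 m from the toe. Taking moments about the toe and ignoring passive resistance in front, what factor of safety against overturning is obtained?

3.33

K_a = tan²(45° − 28.9°/2) = 0.3484.
P_a = ½K_aγH² = 0.5×0.3484×18.1×8.8² = 244.1 kN/m, acting at H/3 = 2.933 m above the base.
Overturning moment M_o = P_a × H/3 = 244.1 × 2.933 = 716.2.
Resisting moment M_r = W × 2.94 = 811 × 2.94 = 2384.
FS_overturning = M_r/M_o = 2384/716.2 = 3.329.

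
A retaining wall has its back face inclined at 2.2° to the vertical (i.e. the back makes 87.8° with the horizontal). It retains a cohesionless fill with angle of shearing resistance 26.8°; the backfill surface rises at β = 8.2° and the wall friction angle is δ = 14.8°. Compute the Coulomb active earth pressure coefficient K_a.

0.400

K_a = sin²(α+φ) / [sin²α · sin(α−δ) · (1 + √{sin(φ+δ)sin(φ−β) / (sin(α−δ)sin(α+β))})²].
With α = 87.8°, φ = 26.8°, δ = 14.8°, β = 8.2°: K_a = 0.3996.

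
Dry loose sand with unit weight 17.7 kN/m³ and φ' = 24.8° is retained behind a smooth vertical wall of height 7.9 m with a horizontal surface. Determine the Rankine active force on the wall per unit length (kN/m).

K_a = tan²(45° − φ/2) = 0.4090.
P_a = ½ K_a γ H² = 0.5 × 0.4090 × 17.7 × 7.9² = 225.9 kN/m.

226 kN/m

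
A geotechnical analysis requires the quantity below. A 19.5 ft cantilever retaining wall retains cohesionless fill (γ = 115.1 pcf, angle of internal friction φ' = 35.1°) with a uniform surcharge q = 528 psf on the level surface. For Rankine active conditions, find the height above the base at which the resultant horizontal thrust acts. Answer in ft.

K_a = 0.2698.
Triangular part P₁ = ½K_aγH² = 5905 at H/3 = 6.500 ft; rectangular part P₂ = K_a q H = 2778 at H/2 = 9.750 ft.
ȳ = (P₁·6.500 + P₂·9.750)/(P₁+P₂) = 7.540 ft.

7.54 ft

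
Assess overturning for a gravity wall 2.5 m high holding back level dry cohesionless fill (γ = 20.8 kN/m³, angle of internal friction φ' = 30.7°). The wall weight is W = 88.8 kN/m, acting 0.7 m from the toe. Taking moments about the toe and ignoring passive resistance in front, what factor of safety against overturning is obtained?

K_a = tan²(45° − 30.7°/2) = 0.3240.
P_a = ½K_aγH² = 0.5×0.3240×20.8×2.5² = 21.06 kN/m, acting at H/3 = 0.8333 m above the base.
Overturning moment M_o = P_a × H/3 = 21.06 × 0.8333 = 17.55.
Resisting moment M_r = W × 0.7 = 88.8 × 0.7 = 62.16.
FS_overturning = M_r/M_o = 62.16/17.55 = 3.542.

3.54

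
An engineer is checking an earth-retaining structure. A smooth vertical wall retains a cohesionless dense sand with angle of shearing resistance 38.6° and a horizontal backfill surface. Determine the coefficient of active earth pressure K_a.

0.232

K_a = (1 − sin φ)/(1 + sin φ) = (1 − sin 38.6°)/(1 + sin 38.6°) = 0.2316.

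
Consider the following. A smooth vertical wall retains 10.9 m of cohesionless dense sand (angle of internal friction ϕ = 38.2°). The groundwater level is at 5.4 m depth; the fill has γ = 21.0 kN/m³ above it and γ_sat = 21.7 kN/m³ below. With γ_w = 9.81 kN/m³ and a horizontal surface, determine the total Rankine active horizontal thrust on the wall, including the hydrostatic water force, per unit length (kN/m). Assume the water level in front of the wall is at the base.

410 kN/m

K_a = tan²(45° − φ/2) = 0.2358.
γ' = 21.7 − 9.81 = 11.89 kN/m³. Depth below WT = 5.5 m.
σ'_h at WT = K_a γ d_w = 26.74 kPa; at base = 26.74 + K_a γ' × 5.5 = 42.16 kPa.
P₁ (0–5.4 m) = ½×26.74×5.4 = 72.19. P₂ (5.4–10.9 m) = ½(26.74+42.16)×5.5 = 189.5.
P_w = ½ γ_w h₂² = 0.5×9.81×5.5² = 148.4. Total = 72.19+189.5+148.4 = 410.0 kN/m.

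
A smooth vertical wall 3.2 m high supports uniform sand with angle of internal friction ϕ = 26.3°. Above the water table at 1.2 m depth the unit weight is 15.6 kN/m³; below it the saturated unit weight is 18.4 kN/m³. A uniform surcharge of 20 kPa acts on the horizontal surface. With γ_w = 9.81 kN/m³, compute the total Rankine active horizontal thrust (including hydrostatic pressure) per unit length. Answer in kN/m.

69.7 kN/m

K_a = tan²(45° − φ/2) = 0.3859.
γ' = 18.4 − 9.81 = 8.590 kN/m³. h₂ = H − d_w = 2.0 m.
σ'_h: at surface K_a·q = 7.719; at WT K_a(q+γd_w) = 14.94; at base K_a(q+γd_w+γ'h₂) = 21.57 kPa.
P₁ = ½(7.719+14.94)×1.2 = 13.60; P₂ = ½(14.94+21.57)×2.0 = 36.52; P_w = ½γ_w h₂² = 19.62.
Total = 13.60+36.52+19.62 = 69.73 kN/m.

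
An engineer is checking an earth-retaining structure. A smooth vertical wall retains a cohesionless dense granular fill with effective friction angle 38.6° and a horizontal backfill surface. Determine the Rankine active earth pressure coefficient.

K_a = tan²(45° − φ/2) = tan²(25.70°) = 0.2316.

0.232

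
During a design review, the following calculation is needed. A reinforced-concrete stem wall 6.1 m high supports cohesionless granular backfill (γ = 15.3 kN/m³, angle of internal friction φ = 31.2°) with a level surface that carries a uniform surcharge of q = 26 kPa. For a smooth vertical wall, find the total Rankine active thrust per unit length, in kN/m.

141 kN/m

K_a = tan²(45° − φ/2) = 0.3175.
Soil triangle: ½ K_a γ H² = 0.5×0.3175×15.3×6.1² = 90.38 kN/m.
Surcharge rectangle: K_a q H = 0.3175×26×6.1 = 50.36 kN/m.
Total = 90.38 + 50.36 = 140.7 kN/m.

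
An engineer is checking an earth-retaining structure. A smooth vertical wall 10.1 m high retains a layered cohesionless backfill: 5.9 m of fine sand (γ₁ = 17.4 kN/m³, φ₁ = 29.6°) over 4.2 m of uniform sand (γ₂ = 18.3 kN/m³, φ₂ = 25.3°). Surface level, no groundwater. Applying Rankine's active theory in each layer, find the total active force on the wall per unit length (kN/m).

K_a1 = tan²(45°−29.6°/2) = 0.3387; K_a2 = tan²(45°−25.3°/2) = 0.4012.
Layer 1: σ at base = K_a1 γ₁ h₁ = 34.78 kPa; P₁ = ½×34.78×5.9 = 102.6.
Layer 2: σ_v at top = γ₁h₁ = 102.7; σ_h top = K_a2×102.7 = 41.19; σ_h base = K_a2×(102.7+18.3×4.2) = 72.02.
P₂ = ½(41.19+72.02)×4.2 = 237.7. Total P_a = 102.6+237.7 = 340.3 kN/m.

340 kN/m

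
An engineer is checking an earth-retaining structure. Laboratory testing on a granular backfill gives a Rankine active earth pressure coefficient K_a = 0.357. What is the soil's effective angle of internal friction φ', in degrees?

28.3°

K_a = tan²(45° − φ/2) ⇒ 45° − φ/2 = arctan(√0.357) = 30.86°.
φ = 2(45° − 30.86°) = 28.28°.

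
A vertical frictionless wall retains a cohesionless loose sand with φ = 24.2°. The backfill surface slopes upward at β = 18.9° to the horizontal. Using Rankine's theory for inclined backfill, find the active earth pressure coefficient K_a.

K_a = cos β · (cos β − √(cos²β − cos²φ)) / (cos β + √(cos²β − cos²φ)).
cos β = 0.9461, cos φ = 0.9121, √(cos²β − cos²φ) = 0.2512.
K_a = 0.9461 × (0.9461 − 0.2512)/(0.9461 + 0.2512) = 0.5491.

0.549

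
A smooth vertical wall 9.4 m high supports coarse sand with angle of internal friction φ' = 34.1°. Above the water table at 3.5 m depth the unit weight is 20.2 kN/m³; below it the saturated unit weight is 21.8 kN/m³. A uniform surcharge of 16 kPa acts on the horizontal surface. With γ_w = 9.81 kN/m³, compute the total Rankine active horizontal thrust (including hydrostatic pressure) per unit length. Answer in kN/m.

K_a = tan²(45° − φ/2) = 0.2815.
γ' = 21.8 − 9.81 = 11.99 kN/m³. h₂ = H − d_w = 5.9 m.
σ'_h: at surface K_a·q = 4.504; at WT K_a(q+γd_w) = 24.41; at base K_a(q+γd_w+γ'h₂) = 44.32 kPa.
P₁ = ½(4.504+24.41)×3.5 = 50.60; P₂ = ½(24.41+44.32)×5.9 = 202.8; P_w = ½γ_w h₂² = 170.7.
Total = 50.60+202.8+170.7 = 424.1 kN/m.

424 kN/m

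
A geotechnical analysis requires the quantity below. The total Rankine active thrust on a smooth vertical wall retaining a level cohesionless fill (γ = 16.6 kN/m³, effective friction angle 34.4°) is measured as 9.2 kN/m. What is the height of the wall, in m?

K_a = 0.2780. P_a = ½ K_a γ H² ⇒ H = √(2P_a/(K_a γ)).
H = √(2×9.2/(0.2780×16.6)) = 1.997 m.

2.00 m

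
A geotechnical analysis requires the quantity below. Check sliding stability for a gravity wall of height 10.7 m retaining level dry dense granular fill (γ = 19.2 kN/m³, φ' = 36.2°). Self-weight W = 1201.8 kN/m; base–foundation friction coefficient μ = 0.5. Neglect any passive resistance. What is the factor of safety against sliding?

2.12

K_a = tan²(45° − 36.2°/2) = 0.2574.
P_a = ½K_aγH² = 0.5×0.2574×19.2×10.7² = 282.9 kN/m, acting at H/3 = 3.567 m above the base.
FS_sliding = μW / P_a = 0.5×1201.8 / 282.9 = 2.124.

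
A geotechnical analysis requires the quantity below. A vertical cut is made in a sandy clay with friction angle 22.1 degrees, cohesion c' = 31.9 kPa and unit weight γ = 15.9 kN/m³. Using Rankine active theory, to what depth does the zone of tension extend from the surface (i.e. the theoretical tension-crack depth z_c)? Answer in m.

5.96 m

K_a = tan²(45° − 22.1°/2) = 0.4533; √K_a = 0.6732.
The active pressure is zero where K_a γ z = 2c√K_a, so z_c = 2c/(γ√K_a) = 2×31.9/(15.9×0.6732) = 5.960 m.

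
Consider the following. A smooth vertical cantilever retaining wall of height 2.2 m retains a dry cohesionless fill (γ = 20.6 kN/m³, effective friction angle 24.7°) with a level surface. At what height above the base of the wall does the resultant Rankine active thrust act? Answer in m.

0.733 m

K_a = 0.4106.
The pressure distribution is triangular, so the resultant acts at H/3 above the base = 2.2/3 = 0.7333 m.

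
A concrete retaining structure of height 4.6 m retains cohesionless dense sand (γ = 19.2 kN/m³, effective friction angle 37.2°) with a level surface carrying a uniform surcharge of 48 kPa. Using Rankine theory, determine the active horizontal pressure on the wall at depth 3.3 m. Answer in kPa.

K_a = (1 − sin φ)/(1 + sin φ) = 0.2464.
σ_v = γz + q = 19.2 × 3.3 + 48 = 111.4 kPa.
σ_h = K_a σ_v = 0.2464 × 111.4 = 27.44 kPa.

27.4 kPa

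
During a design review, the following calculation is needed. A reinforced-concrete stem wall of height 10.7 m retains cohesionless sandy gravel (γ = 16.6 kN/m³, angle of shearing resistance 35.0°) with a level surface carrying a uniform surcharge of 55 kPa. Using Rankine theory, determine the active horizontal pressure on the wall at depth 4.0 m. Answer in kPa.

32.9 kPa

K_a = (1 − sin φ)/(1 + sin φ) = 0.2710.
σ_v = γz + q = 16.6 × 4.0 + 55 = 121.4 kPa.
σ_h = K_a σ_v = 0.2710 × 121.4 = 32.90 kPa.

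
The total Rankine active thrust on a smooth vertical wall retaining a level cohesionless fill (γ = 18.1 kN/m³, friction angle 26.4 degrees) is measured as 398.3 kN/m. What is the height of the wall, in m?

10.7 m

K_a = 0.3844. P_a = ½ K_a γ H² ⇒ H = √(2P_a/(K_a γ)).
H = √(2×398.3/(0.3844×18.1)) = 10.70 m.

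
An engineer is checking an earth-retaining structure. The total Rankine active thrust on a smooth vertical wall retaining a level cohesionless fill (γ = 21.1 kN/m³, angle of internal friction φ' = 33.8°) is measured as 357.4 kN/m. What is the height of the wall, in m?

10.9 m

K_a = 0.2851. P_a = ½ K_a γ H² ⇒ H = √(2P_a/(K_a γ)).
H = √(2×357.4/(0.2851×21.1)) = 10.90 m.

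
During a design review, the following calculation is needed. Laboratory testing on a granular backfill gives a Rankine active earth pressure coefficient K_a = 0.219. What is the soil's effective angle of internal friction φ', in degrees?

K_a = tan²(45° − φ/2) ⇒ 45° − φ/2 = arctan(√0.219) = 25.08°.
φ = 2(45° − 25.08°) = 39.84°.

39.8°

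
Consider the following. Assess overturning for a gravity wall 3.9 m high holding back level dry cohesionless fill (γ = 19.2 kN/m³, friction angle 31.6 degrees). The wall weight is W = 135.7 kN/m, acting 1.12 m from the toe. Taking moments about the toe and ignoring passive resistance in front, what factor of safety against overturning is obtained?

K_a = tan²(45° − 31.6°/2) = 0.3123.
P_a = ½K_aγH² = 0.5×0.3123×19.2×3.9² = 45.61 kN/m, acting at H/3 = 1.300 m above the base.
Overturning moment M_o = P_a × H/3 = 45.61 × 1.300 = 59.29.
Resisting moment M_r = W × 1.12 = 135.7 × 1.12 = 152.0.
FS_overturning = M_r/M_o = 152.0/59.29 = 2.563.

2.56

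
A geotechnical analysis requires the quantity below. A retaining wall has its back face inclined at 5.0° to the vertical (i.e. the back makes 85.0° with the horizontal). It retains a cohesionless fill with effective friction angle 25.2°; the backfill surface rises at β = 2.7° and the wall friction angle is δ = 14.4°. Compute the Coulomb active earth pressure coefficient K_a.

0.413

K_a = sin²(α+φ) / [sin²α · sin(α−δ) · (1 + √{sin(φ+δ)sin(φ−β) / (sin(α−δ)sin(α+β))})²].
With α = 85.0°, φ = 25.2°, δ = 14.4°, β = 2.7°: K_a = 0.4134.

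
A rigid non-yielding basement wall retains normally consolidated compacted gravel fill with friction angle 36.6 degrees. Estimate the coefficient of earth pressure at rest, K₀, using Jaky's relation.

0.404

K₀ = 1 − sin φ' = 1 − sin 36.6° = 0.4038.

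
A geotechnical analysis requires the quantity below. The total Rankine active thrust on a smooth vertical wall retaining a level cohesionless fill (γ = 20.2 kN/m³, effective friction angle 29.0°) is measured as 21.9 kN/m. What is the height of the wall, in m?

K_a = 0.3470. P_a = ½ K_a γ H² ⇒ H = √(2P_a/(K_a γ)).
H = √(2×21.9/(0.3470×20.2)) = 2.500 m.

2.50 m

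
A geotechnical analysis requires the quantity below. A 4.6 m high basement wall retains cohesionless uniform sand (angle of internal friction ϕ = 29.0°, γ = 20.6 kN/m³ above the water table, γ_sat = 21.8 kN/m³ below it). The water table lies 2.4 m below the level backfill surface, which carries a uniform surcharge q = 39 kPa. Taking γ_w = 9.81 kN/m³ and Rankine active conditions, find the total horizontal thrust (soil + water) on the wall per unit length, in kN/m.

K_a = tan²(45° − φ/2) = 0.3470.
γ' = 21.8 − 9.81 = 11.99 kN/m³. h₂ = H − d_w = 2.2 m.
σ'_h: at surface K_a·q = 13.53; at WT K_a(q+γd_w) = 30.69; at base K_a(q+γd_w+γ'h₂) = 39.84 kPa.
P₁ = ½(13.53+30.69)×2.4 = 53.06; P₂ = ½(30.69+39.84)×2.2 = 77.58; P_w = ½γ_w h₂² = 23.74.
Total = 53.06+77.58+23.74 = 154.4 kN/m.

154 kN/m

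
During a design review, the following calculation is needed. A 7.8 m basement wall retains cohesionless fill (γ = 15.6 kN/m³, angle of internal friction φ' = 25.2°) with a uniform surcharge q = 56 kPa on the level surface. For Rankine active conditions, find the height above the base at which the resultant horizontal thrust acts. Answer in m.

K_a = 0.4027.
Triangular part P₁ = ½K_aγH² = 191.1 at H/3 = 2.600 m; rectangular part P₂ = K_a q H = 175.9 at H/2 = 3.900 m.
ȳ = (P₁·2.600 + P₂·3.900)/(P₁+P₂) = 3.223 m.

3.22 m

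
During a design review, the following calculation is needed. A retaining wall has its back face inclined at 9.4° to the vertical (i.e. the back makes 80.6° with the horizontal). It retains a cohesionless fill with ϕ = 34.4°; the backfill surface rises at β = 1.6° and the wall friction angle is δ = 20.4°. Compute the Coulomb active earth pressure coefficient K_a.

K_a = sin²(α+φ) / [sin²α · sin(α−δ) · (1 + √{sin(φ+δ)sin(φ−β) / (sin(α−δ)sin(α+β))})²].
With α = 80.6°, φ = 34.4°, δ = 20.4°, β = 1.6°: K_a = 0.3297.

0.330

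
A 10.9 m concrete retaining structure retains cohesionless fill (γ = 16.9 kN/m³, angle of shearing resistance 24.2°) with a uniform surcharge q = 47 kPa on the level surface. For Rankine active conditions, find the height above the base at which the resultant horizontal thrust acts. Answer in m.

K_a = 0.4185.
Triangular part P₁ = ½K_aγH² = 420.2 at H/3 = 3.633 m; rectangular part P₂ = K_a q H = 214.4 at H/2 = 5.450 m.
ȳ = (P₁·3.633 + P₂·5.450)/(P₁+P₂) = 4.247 m.

4.25 m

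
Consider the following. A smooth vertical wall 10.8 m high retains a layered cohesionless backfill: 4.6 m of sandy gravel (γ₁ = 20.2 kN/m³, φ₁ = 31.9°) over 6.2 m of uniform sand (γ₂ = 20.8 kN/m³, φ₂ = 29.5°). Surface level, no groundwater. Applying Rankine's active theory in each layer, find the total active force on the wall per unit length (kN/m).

K_a1 = tan²(45°−31.9°/2) = 0.3085; K_a2 = tan²(45°−29.5°/2) = 0.3401.
Layer 1: σ at base = K_a1 γ₁ h₁ = 28.67 kPa; P₁ = ½×28.67×4.6 = 65.94.
Layer 2: σ_v at top = γ₁h₁ = 92.92; σ_h top = K_a2×92.92 = 31.60; σ_h base = K_a2×(92.92+20.8×6.2) = 75.46.
P₂ = ½(31.60+75.46)×6.2 = 331.9. Total P_a = 65.94+331.9 = 397.8 kN/m.

398 kN/m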